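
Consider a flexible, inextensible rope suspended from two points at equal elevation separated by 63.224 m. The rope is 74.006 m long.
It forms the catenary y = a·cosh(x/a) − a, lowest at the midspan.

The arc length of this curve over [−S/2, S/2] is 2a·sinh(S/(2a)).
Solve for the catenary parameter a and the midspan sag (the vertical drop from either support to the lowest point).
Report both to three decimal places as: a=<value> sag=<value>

seed: a₀ = √(S³/(24(L−S))) = √(63.224³/(24·10.782)) = 31.251270
iter 1: u=1.011543  f(a)=+5.652e-01  f'(a)=-7.633e-01  a ← 31.251270 − (+5.652e-01/-7.633e-01) = 31.991848
iter 2: u=0.988127  f(a)=+2.072e-02  f'(a)=-7.082e-01  a ← 31.991848 − (+2.072e-02/-7.082e-01) = 32.021099
iter 3: u=0.987224  f(a)=+3.017e-05  f'(a)=-7.062e-01  a ← 32.021099 − (+3.017e-05/-7.062e-01) = 32.021142
iter 4: u=0.987223  f(a)=+6.422e-11  f'(a)=-7.062e-01  a ← 32.021142 − (+6.422e-11/-7.062e-01) = 32.021142
iter 5: u=0.987223  f(a)=+0.000e+00  f'(a)=-7.062e-01  a ← 32.021142 − (+0.000e+00/-7.062e-01) = 32.021142
converged: |Δa| < 1e-12 after 5 iterations
sag = a·(cosh(S/(2a)) − 1) = 32.021142·(cosh(0.987223) − 1) = 16.913259
T_max/T_min = cosh(S/(2a)) = 1.528190

a=32.021 sag=16.913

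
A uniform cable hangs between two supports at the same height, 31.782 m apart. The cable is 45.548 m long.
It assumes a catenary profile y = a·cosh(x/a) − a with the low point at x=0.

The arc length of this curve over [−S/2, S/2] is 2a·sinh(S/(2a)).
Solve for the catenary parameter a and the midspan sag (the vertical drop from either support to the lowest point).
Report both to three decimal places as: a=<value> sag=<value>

seed: a₀ = √(S³/(24(L−S))) = √(31.782³/(24·13.766)) = 9.857399
iter 1: u=1.612089  f(a)=+1.904e+00  f'(a)=-3.590e+00  a ← 9.857399 − (+1.904e+00/-3.590e+00) = 10.387694
iter 2: u=1.529791  f(a)=+1.644e-01  f'(a)=-2.994e+00  a ← 10.387694 − (+1.644e-01/-2.994e+00) = 10.442603
iter 3: u=1.521747  f(a)=+1.482e-03  f'(a)=-2.940e+00  a ← 10.442603 − (+1.482e-03/-2.940e+00) = 10.443108
iter 4: u=1.521673  f(a)=+1.229e-07  f'(a)=-2.940e+00  a ← 10.443108 − (+1.229e-07/-2.940e+00) = 10.443108
iter 5: u=1.521673  f(a)=-1.421e-14  f'(a)=-2.940e+00  a ← 10.443108 − (-1.421e-14/-2.940e+00) = 10.443108
converged: |Δa| < 1e-12 after 5 iterations
sag = a·(cosh(S/(2a)) − 1) = 10.443108·(cosh(1.521673) − 1) = 14.611105
T_max/T_min = cosh(S/(2a)) = 2.399115

a=10.443 sag=14.611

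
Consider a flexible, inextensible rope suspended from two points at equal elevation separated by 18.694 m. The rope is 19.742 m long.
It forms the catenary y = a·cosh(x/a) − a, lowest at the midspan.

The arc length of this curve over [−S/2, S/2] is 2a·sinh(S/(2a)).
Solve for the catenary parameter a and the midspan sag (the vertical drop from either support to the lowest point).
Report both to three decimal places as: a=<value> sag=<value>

seed: a₀ = √(S³/(24(L−S))) = √(18.694³/(24·1.048)) = 16.116365
iter 1: u=0.579969  f(a)=+1.777e-02  f'(a)=-1.345e-01  a ← 16.116365 − (+1.777e-02/-1.345e-01) = 16.248482
iter 2: u=0.575254  f(a)=+2.208e-04  f'(a)=-1.312e-01  a ← 16.248482 − (+2.208e-04/-1.312e-01) = 16.250166
iter 3: u=0.575194  f(a)=+3.508e-08  f'(a)=-1.311e-01  a ← 16.250166 − (+3.508e-08/-1.311e-01) = 16.250166
iter 4: u=0.575194  f(a)=+0.000e+00  f'(a)=-1.311e-01  a ← 16.250166 − (+0.000e+00/-1.311e-01) = 16.250166
converged: |Δa| < 1e-12 after 4 iterations
sag = a·(cosh(S/(2a)) − 1) = 16.250166·(cosh(0.575194) − 1) = 2.763107
T_max/T_min = cosh(S/(2a)) = 1.170036

a=16.250 sag=2.763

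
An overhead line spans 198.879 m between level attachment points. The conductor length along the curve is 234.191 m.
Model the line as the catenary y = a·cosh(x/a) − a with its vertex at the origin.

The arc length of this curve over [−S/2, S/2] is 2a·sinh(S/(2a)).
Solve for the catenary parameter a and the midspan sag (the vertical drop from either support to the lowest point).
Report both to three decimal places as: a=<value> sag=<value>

a=98.810 sag=54.405

seed: a₀ = √(S³/(24(L−S))) = √(198.879³/(24·35.312)) = 96.342212
iter 1: u=1.032149  f(a)=+1.929e+00  f'(a)=-8.142e-01  a ← 96.342212 − (+1.929e+00/-8.142e-01) = 98.711927
iter 2: u=1.007371  f(a)=+7.348e-02  f'(a)=-7.532e-01  a ← 98.711927 − (+7.348e-02/-7.532e-01) = 98.809479
iter 3: u=1.006376  f(a)=+1.159e-04  f'(a)=-7.509e-01  a ← 98.809479 − (+1.159e-04/-7.509e-01) = 98.809633
iter 4: u=1.006375  f(a)=+2.896e-10  f'(a)=-7.509e-01  a ← 98.809633 − (+2.896e-10/-7.509e-01) = 98.809633
iter 5: u=1.006375  f(a)=-5.684e-14  f'(a)=-7.509e-01  a ← 98.809633 − (-5.684e-14/-7.509e-01) = 98.809633
converged: |Δa| < 1e-12 after 5 iterations
sag = a·(cosh(S/(2a)) − 1) = 98.809633·(cosh(1.006375) − 1) = 54.404921
T_max/T_min = cosh(S/(2a)) = 1.550603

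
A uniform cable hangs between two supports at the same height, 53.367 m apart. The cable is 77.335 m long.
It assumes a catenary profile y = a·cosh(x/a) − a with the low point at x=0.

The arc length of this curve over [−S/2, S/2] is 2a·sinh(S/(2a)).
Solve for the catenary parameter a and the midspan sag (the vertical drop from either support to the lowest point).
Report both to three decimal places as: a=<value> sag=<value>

seed: a₀ = √(S³/(24(L−S))) = √(53.367³/(24·23.968)) = 16.255026
iter 1: u=1.641554  f(a)=+3.444e+00  f'(a)=-3.824e+00  a ← 16.255026 − (+3.444e+00/-3.824e+00) = 17.155758
iter 2: u=1.555367  f(a)=+3.070e-01  f'(a)=-3.170e+00  a ← 17.155758 − (+3.070e-01/-3.170e+00) = 17.252609
iter 3: u=1.546636  f(a)=+2.967e-03  f'(a)=-3.109e+00  a ← 17.252609 − (+2.967e-03/-3.109e+00) = 17.253564
iter 4: u=1.546550  f(a)=+2.829e-07  f'(a)=-3.109e+00  a ← 17.253564 − (+2.829e-07/-3.109e+00) = 17.253564
iter 5: u=1.546550  f(a)=+0.000e+00  f'(a)=-3.109e+00  a ← 17.253564 − (+0.000e+00/-3.109e+00) = 17.253564
converged: |Δa| < 1e-12 after 5 iterations
sag = a·(cosh(S/(2a)) − 1) = 17.253564·(cosh(1.546550) − 1) = 25.088626
T_max/T_min = cosh(S/(2a)) = 2.454113

a=17.254 sag=25.089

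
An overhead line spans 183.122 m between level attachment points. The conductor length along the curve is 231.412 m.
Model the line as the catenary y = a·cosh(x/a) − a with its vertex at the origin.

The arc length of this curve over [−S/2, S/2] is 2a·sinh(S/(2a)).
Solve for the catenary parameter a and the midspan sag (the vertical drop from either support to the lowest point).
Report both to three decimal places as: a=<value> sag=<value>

a=75.511 sag=62.655

seed: a₀ = √(S³/(24(L−S))) = √(183.122³/(24·48.290)) = 72.790811
iter 1: u=1.257865  f(a)=+3.967e+00  f'(a)=-1.549e+00  a ← 72.790811 − (+3.967e+00/-1.549e+00) = 75.352139
iter 2: u=1.215108  f(a)=+2.190e-01  f'(a)=-1.382e+00  a ← 75.352139 − (+2.190e-01/-1.382e+00) = 75.510596
iter 3: u=1.212558  f(a)=+7.538e-04  f'(a)=-1.373e+00  a ← 75.510596 − (+7.538e-04/-1.373e+00) = 75.511145
iter 4: u=1.212549  f(a)=+8.997e-09  f'(a)=-1.373e+00  a ← 75.511145 − (+8.997e-09/-1.373e+00) = 75.511145
iter 5: u=1.212549  f(a)=+0.000e+00  f'(a)=-1.373e+00  a ← 75.511145 − (+0.000e+00/-1.373e+00) = 75.511145
converged: |Δa| < 1e-12 after 5 iterations
sag = a·(cosh(S/(2a)) − 1) = 75.511145·(cosh(1.212549) − 1) = 62.654739
T_max/T_min = cosh(S/(2a)) = 1.829742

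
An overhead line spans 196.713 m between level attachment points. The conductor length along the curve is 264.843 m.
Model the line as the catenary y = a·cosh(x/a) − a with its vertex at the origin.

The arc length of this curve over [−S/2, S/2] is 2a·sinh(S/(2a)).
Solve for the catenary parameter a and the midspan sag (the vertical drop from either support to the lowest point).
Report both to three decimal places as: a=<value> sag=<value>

seed: a₀ = √(S³/(24(L−S))) = √(196.713³/(24·68.130)) = 68.229907
iter 1: u=1.441545  f(a)=+7.439e+00  f'(a)=-2.444e+00  a ← 68.229907 − (+7.439e+00/-2.444e+00) = 71.273757
iter 2: u=1.379982  f(a)=+5.268e-01  f'(a)=-2.109e+00  a ← 71.273757 − (+5.268e-01/-2.109e+00) = 71.523526
iter 3: u=1.375163  f(a)=+3.087e-03  f'(a)=-2.084e+00  a ← 71.523526 − (+3.087e-03/-2.084e+00) = 71.525007
iter 4: u=1.375134  f(a)=+1.073e-07  f'(a)=-2.084e+00  a ← 71.525007 − (+1.073e-07/-2.084e+00) = 71.525007
iter 5: u=1.375134  f(a)=+0.000e+00  f'(a)=-2.084e+00  a ← 71.525007 − (+0.000e+00/-2.084e+00) = 71.525007
converged: |Δa| < 1e-12 after 5 iterations
sag = a·(cosh(S/(2a)) − 1) = 71.525007·(cosh(1.375134) − 1) = 78.978416
T_max/T_min = cosh(S/(2a)) = 2.104207

a=71.525 sag=78.978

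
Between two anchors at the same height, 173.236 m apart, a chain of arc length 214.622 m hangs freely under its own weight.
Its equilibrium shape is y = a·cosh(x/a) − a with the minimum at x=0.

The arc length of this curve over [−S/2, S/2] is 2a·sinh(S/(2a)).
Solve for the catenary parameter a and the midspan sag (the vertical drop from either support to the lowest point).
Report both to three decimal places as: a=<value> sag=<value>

a=74.809 sag=56.004

seed: a₀ = √(S³/(24(L−S))) = √(173.236³/(24·41.386)) = 72.347724
iter 1: u=1.197246  f(a)=+3.069e+00  f'(a)=-1.317e+00  a ← 72.347724 − (+3.069e+00/-1.317e+00) = 74.678854
iter 2: u=1.159873  f(a)=+1.546e-01  f'(a)=-1.187e+00  a ← 74.678854 − (+1.546e-01/-1.187e+00) = 74.809083
iter 3: u=1.157854  f(a)=+4.382e-04  f'(a)=-1.180e+00  a ← 74.809083 − (+4.382e-04/-1.180e+00) = 74.809455
iter 4: u=1.157848  f(a)=+3.543e-09  f'(a)=-1.180e+00  a ← 74.809455 − (+3.543e-09/-1.180e+00) = 74.809455
iter 5: u=1.157848  f(a)=+0.000e+00  f'(a)=-1.180e+00  a ← 74.809455 − (+0.000e+00/-1.180e+00) = 74.809455
converged: |Δa| < 1e-12 after 5 iterations
sag = a·(cosh(S/(2a)) − 1) = 74.809455·(cosh(1.157848) − 1) = 56.003791
T_max/T_min = cosh(S/(2a)) = 1.748619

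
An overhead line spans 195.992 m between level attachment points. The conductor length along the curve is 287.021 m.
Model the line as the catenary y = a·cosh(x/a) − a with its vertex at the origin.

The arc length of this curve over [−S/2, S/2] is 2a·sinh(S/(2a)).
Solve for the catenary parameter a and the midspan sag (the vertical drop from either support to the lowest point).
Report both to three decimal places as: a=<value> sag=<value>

seed: a₀ = √(S³/(24(L−S))) = √(195.992³/(24·91.029)) = 58.703232
iter 1: u=1.669346  f(a)=+1.356e+01  f'(a)=-4.056e+00  a ← 58.703232 − (+1.356e+01/-4.056e+00) = 62.045928
iter 2: u=1.579411  f(a)=+1.244e+00  f'(a)=-3.343e+00  a ← 62.045928 − (+1.244e+00/-3.343e+00) = 62.418147
iter 3: u=1.569992  f(a)=+1.282e-02  f'(a)=-3.274e+00  a ← 62.418147 − (+1.282e-02/-3.274e+00) = 62.422061
iter 4: u=1.569894  f(a)=+1.391e-06  f'(a)=-3.274e+00  a ← 62.422061 − (+1.391e-06/-3.274e+00) = 62.422062
iter 5: u=1.569894  f(a)=+5.684e-14  f'(a)=-3.274e+00  a ← 62.422062 − (+5.684e-14/-3.274e+00) = 62.422062
converged: |Δa| < 1e-12 after 5 iterations
sag = a·(cosh(S/(2a)) − 1) = 62.422062·(cosh(1.569894) − 1) = 94.076428
T_max/T_min = cosh(S/(2a)) = 2.507102

a=62.422 sag=94.076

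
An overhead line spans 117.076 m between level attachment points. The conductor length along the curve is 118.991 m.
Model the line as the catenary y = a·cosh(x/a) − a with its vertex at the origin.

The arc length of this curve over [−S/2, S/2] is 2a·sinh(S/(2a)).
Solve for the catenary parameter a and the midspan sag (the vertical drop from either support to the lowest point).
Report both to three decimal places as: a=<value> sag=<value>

seed: a₀ = √(S³/(24(L−S))) = √(117.076³/(24·1.915)) = 186.858046
iter 1: u=0.313275  f(a)=+9.419e-03  f'(a)=-2.070e-02  a ← 186.858046 − (+9.419e-03/-2.070e-02) = 187.313100
iter 2: u=0.312514  f(a)=+3.452e-05  f'(a)=-2.055e-02  a ← 187.313100 − (+3.452e-05/-2.055e-02) = 187.314780
iter 3: u=0.312511  f(a)=+4.674e-10  f'(a)=-2.055e-02  a ← 187.314780 − (+4.674e-10/-2.055e-02) = 187.314780
iter 4: u=0.312511  f(a)=+0.000e+00  f'(a)=-2.055e-02  a ← 187.314780 − (+0.000e+00/-2.055e-02) = 187.314780
converged: |Δa| < 1e-12 after 4 iterations
sag = a·(cosh(S/(2a)) − 1) = 187.314780·(cosh(0.312511) − 1) = 9.221581
T_max/T_min = cosh(S/(2a)) = 1.049230

a=187.315 sag=9.222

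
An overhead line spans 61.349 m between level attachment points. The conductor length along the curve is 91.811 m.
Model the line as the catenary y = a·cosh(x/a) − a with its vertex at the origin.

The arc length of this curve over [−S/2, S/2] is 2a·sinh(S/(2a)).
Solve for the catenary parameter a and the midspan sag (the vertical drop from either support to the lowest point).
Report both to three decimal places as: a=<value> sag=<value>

a=18.968 sag=30.702

seed: a₀ = √(S³/(24(L−S))) = √(61.349³/(24·30.462)) = 17.771595
iter 1: u=1.726041  f(a)=+4.873e+00  f'(a)=-4.564e+00  a ← 17.771595 − (+4.873e+00/-4.564e+00) = 18.839258
iter 2: u=1.628222  f(a)=+4.737e-01  f'(a)=-3.717e+00  a ← 18.839258 − (+4.737e-01/-3.717e+00) = 18.966715
iter 3: u=1.617281  f(a)=+5.540e-03  f'(a)=-3.630e+00  a ← 18.966715 − (+5.540e-03/-3.630e+00) = 18.968241
iter 4: u=1.617150  f(a)=+7.773e-07  f'(a)=-3.629e+00  a ← 18.968241 − (+7.773e-07/-3.629e+00) = 18.968241
iter 5: u=1.617150  f(a)=+2.842e-14  f'(a)=-3.629e+00  a ← 18.968241 − (+2.842e-14/-3.629e+00) = 18.968241
converged: |Δa| < 1e-12 after 5 iterations
sag = a·(cosh(S/(2a)) − 1) = 18.968241·(cosh(1.617150) − 1) = 30.701761
T_max/T_min = cosh(S/(2a)) = 2.618588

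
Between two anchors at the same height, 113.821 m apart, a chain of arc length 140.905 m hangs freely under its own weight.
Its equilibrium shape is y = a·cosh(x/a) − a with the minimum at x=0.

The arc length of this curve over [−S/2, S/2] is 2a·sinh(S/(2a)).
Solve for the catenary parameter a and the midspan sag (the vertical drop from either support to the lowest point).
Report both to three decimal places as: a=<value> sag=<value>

seed: a₀ = √(S³/(24(L−S))) = √(113.821³/(24·27.084)) = 47.629012
iter 1: u=1.194870  f(a)=+2.000e+00  f'(a)=-1.308e+00  a ← 47.629012 − (+2.000e+00/-1.308e+00) = 49.158220
iter 2: u=1.157701  f(a)=+1.004e-01  f'(a)=-1.180e+00  a ← 49.158220 − (+1.004e-01/-1.180e+00) = 49.243300
iter 3: u=1.155700  f(a)=+2.823e-04  f'(a)=-1.173e+00  a ← 49.243300 − (+2.823e-04/-1.173e+00) = 49.243541
iter 4: u=1.155695  f(a)=+2.247e-09  f'(a)=-1.173e+00  a ← 49.243541 − (+2.247e-09/-1.173e+00) = 49.243541
iter 5: u=1.155695  f(a)=+2.842e-14  f'(a)=-1.173e+00  a ← 49.243541 − (+2.842e-14/-1.173e+00) = 49.243541
converged: |Δa| < 1e-12 after 5 iterations
sag = a·(cosh(S/(2a)) − 1) = 49.243541·(cosh(1.155695) − 1) = 36.712733
T_max/T_min = cosh(S/(2a)) = 1.745534

a=49.244 sag=36.713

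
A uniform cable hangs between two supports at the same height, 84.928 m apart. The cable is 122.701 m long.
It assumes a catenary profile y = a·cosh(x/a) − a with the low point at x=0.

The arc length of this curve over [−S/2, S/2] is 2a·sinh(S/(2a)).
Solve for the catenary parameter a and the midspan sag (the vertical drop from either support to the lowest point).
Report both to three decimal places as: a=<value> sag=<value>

seed: a₀ = √(S³/(24(L−S))) = √(84.928³/(24·37.773)) = 25.994411
iter 1: u=1.633582  f(a)=+5.372e+00  f'(a)=-3.759e+00  a ← 25.994411 − (+5.372e+00/-3.759e+00) = 27.423447
iter 2: u=1.548456  f(a)=+4.748e-01  f'(a)=-3.122e+00  a ← 27.423447 − (+4.748e-01/-3.122e+00) = 27.575554
iter 3: u=1.539915  f(a)=+4.504e-03  f'(a)=-3.063e+00  a ← 27.575554 − (+4.504e-03/-3.063e+00) = 27.577024
iter 4: u=1.539833  f(a)=+4.137e-07  f'(a)=-3.062e+00  a ← 27.577024 − (+4.137e-07/-3.062e+00) = 27.577024
iter 5: u=1.539833  f(a)=+2.842e-14  f'(a)=-3.062e+00  a ← 27.577024 − (+2.842e-14/-3.062e+00) = 27.577024
converged: |Δa| < 1e-12 after 5 iterations
sag = a·(cosh(S/(2a)) − 1) = 27.577024·(cosh(1.539833) − 1) = 39.686459
T_max/T_min = cosh(S/(2a)) = 2.439113

a=27.577 sag=39.686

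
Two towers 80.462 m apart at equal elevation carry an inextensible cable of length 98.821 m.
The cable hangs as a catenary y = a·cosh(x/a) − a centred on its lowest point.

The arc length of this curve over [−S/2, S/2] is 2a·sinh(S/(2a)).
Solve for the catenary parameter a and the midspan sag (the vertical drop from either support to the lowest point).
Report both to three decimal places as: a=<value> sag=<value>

seed: a₀ = √(S³/(24(L−S))) = √(80.462³/(24·18.359)) = 34.383977
iter 1: u=1.170051  f(a)=+1.298e+00  f'(a)=-1.221e+00  a ← 34.383977 − (+1.298e+00/-1.221e+00) = 35.447047
iter 2: u=1.134961  f(a)=+6.265e-02  f'(a)=-1.106e+00  a ← 35.447047 − (+6.265e-02/-1.106e+00) = 35.503686
iter 3: u=1.133150  f(a)=+1.622e-04  f'(a)=-1.100e+00  a ← 35.503686 − (+1.622e-04/-1.100e+00) = 35.503834
iter 4: u=1.133145  f(a)=+1.094e-09  f'(a)=-1.100e+00  a ← 35.503834 − (+1.094e-09/-1.100e+00) = 35.503834
iter 5: u=1.133145  f(a)=+1.421e-14  f'(a)=-1.100e+00  a ← 35.503834 − (+1.421e-14/-1.100e+00) = 35.503834
converged: |Δa| < 1e-12 after 5 iterations
sag = a·(cosh(S/(2a)) − 1) = 35.503834·(cosh(1.133145) − 1) = 25.339570
T_max/T_min = cosh(S/(2a)) = 1.713714

a=35.504 sag=25.340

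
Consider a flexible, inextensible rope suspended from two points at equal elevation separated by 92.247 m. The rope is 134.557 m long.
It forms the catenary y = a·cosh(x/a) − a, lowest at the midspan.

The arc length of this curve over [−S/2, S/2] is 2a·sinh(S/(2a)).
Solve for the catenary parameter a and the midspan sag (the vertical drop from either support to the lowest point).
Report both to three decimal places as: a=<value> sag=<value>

a=29.545 sag=43.935

seed: a₀ = √(S³/(24(L−S))) = √(92.247³/(24·42.310)) = 27.803614
iter 1: u=1.658903  f(a)=+6.218e+00  f'(a)=-3.968e+00  a ← 27.803614 − (+6.218e+00/-3.968e+00) = 29.370817
iter 2: u=1.570385  f(a)=+5.645e-01  f'(a)=-3.277e+00  a ← 29.370817 − (+5.645e-01/-3.277e+00) = 29.543062
iter 3: u=1.561229  f(a)=+5.678e-03  f'(a)=-3.212e+00  a ← 29.543062 − (+5.678e-03/-3.212e+00) = 29.544830
iter 4: u=1.561136  f(a)=+5.872e-07  f'(a)=-3.211e+00  a ← 29.544830 − (+5.872e-07/-3.211e+00) = 29.544830
iter 5: u=1.561136  f(a)=+2.842e-14  f'(a)=-3.211e+00  a ← 29.544830 − (+2.842e-14/-3.211e+00) = 29.544830
converged: |Δa| < 1e-12 after 5 iterations
sag = a·(cosh(S/(2a)) − 1) = 29.544830·(cosh(1.561136) − 1) = 43.935055
T_max/T_min = cosh(S/(2a)) = 2.487064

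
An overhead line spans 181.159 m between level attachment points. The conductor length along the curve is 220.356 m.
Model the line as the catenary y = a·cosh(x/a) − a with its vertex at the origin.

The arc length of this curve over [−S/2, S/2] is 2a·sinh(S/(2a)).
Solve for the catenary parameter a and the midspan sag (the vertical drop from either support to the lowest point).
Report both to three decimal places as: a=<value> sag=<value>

a=81.960 sag=55.360

seed: a₀ = √(S³/(24(L−S))) = √(181.159³/(24·39.197)) = 79.498299
iter 1: u=1.139389  f(a)=+2.624e+00  f'(a)=-1.120e+00  a ← 79.498299 − (+2.624e+00/-1.120e+00) = 81.841054
iter 2: u=1.106773  f(a)=+1.205e-01  f'(a)=-1.019e+00  a ← 81.841054 − (+1.205e-01/-1.019e+00) = 81.959228
iter 3: u=1.105178  f(a)=+2.810e-04  f'(a)=-1.015e+00  a ← 81.959228 − (+2.810e-04/-1.015e+00) = 81.959505
iter 4: u=1.105174  f(a)=+1.536e-09  f'(a)=-1.015e+00  a ← 81.959505 − (+1.536e-09/-1.015e+00) = 81.959505
iter 5: u=1.105174  f(a)=+2.842e-14  f'(a)=-1.015e+00  a ← 81.959505 − (+2.842e-14/-1.015e+00) = 81.959505
converged: |Δa| < 1e-12 after 5 iterations
sag = a·(cosh(S/(2a)) − 1) = 81.959505·(cosh(1.105174) − 1) = 55.359657
T_max/T_min = cosh(S/(2a)) = 1.675451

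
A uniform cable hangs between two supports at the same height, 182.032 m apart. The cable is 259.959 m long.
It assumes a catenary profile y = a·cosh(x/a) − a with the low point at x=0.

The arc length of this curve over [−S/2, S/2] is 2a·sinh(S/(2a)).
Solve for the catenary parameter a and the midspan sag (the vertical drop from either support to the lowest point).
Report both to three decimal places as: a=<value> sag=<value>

seed: a₀ = √(S³/(24(L−S))) = √(182.032³/(24·77.927)) = 56.790019
iter 1: u=1.602676  f(a)=+1.064e+01  f'(a)=-3.517e+00  a ← 56.790019 − (+1.064e+01/-3.517e+00) = 59.815904
iter 2: u=1.521602  f(a)=+9.098e-01  f'(a)=-2.939e+00  a ← 59.815904 − (+9.098e-01/-2.939e+00) = 60.125419
iter 3: u=1.513769  f(a)=+8.021e-03  f'(a)=-2.888e+00  a ← 60.125419 − (+8.021e-03/-2.888e+00) = 60.128196
iter 4: u=1.513699  f(a)=+6.357e-07  f'(a)=-2.887e+00  a ← 60.128196 − (+6.357e-07/-2.887e+00) = 60.128196
iter 5: u=1.513699  f(a)=+0.000e+00  f'(a)=-2.887e+00  a ← 60.128196 − (+0.000e+00/-2.887e+00) = 60.128196
converged: |Δa| < 1e-12 after 5 iterations
sag = a·(cosh(S/(2a)) − 1) = 60.128196·(cosh(1.513699) − 1) = 83.085177
T_max/T_min = cosh(S/(2a)) = 2.381801

a=60.128 sag=83.085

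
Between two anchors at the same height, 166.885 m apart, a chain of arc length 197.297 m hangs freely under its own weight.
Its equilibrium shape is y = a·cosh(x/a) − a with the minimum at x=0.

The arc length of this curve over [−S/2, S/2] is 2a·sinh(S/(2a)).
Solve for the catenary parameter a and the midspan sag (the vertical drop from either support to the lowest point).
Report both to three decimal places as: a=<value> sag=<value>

a=81.895 sag=46.317

seed: a₀ = √(S³/(24(L−S))) = √(166.885³/(24·30.412)) = 79.799072
iter 1: u=1.045658  f(a)=+1.707e+00  f'(a)=-8.489e-01  a ← 79.799072 − (+1.707e+00/-8.489e-01) = 81.809461
iter 2: u=1.019961  f(a)=+6.662e-02  f'(a)=-7.838e-01  a ← 81.809461 − (+6.662e-02/-7.838e-01) = 81.894459
iter 3: u=1.018903  f(a)=+1.107e-04  f'(a)=-7.812e-01  a ← 81.894459 − (+1.107e-04/-7.812e-01) = 81.894601
iter 4: u=1.018901  f(a)=+3.064e-10  f'(a)=-7.812e-01  a ← 81.894601 − (+3.064e-10/-7.812e-01) = 81.894601
iter 5: u=1.018901  f(a)=+0.000e+00  f'(a)=-7.812e-01  a ← 81.894601 − (+0.000e+00/-7.812e-01) = 81.894601
converged: |Δa| < 1e-12 after 5 iterations
sag = a·(cosh(S/(2a)) − 1) = 81.894601·(cosh(1.018901) − 1) = 46.317147
T_max/T_min = cosh(S/(2a)) = 1.565570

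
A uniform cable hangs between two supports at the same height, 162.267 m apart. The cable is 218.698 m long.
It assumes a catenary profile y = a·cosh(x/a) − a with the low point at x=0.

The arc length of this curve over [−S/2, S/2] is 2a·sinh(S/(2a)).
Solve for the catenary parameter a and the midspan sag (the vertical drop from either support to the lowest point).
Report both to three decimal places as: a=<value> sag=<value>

a=58.890 sag=65.308

seed: a₀ = √(S³/(24(L−S))) = √(162.267³/(24·56.431)) = 56.166947
iter 1: u=1.444506  f(a)=+6.189e+00  f'(a)=-2.461e+00  a ← 56.166947 − (+6.189e+00/-2.461e+00) = 58.681435
iter 2: u=1.382609  f(a)=+4.398e-01  f'(a)=-2.123e+00  a ← 58.681435 − (+4.398e-01/-2.123e+00) = 58.888648
iter 3: u=1.377744  f(a)=+2.598e-03  f'(a)=-2.098e+00  a ← 58.888648 − (+2.598e-03/-2.098e+00) = 58.889887
iter 4: u=1.377715  f(a)=+9.179e-08  f'(a)=-2.098e+00  a ← 58.889887 − (+9.179e-08/-2.098e+00) = 58.889887
iter 5: u=1.377715  f(a)=-8.527e-14  f'(a)=-2.098e+00  a ← 58.889887 − (-8.527e-14/-2.098e+00) = 58.889887
converged: |Δa| < 1e-12 after 5 iterations
sag = a·(cosh(S/(2a)) − 1) = 58.889887·(cosh(1.377715) − 1) = 65.308433
T_max/T_min = cosh(S/(2a)) = 2.108992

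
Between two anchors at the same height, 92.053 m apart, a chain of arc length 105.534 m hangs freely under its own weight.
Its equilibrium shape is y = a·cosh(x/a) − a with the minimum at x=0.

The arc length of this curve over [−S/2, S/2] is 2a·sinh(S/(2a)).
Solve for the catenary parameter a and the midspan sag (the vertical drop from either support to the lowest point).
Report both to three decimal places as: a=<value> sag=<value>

a=50.145 sag=22.648

seed: a₀ = √(S³/(24(L−S))) = √(92.053³/(24·13.481)) = 49.100990
iter 1: u=0.937384  f(a)=+6.048e-01  f'(a)=-5.989e-01  a ← 49.100990 − (+6.048e-01/-5.989e-01) = 50.110878
iter 2: u=0.918493  f(a)=+1.916e-02  f'(a)=-5.615e-01  a ← 50.110878 − (+1.916e-02/-5.615e-01) = 50.145007
iter 3: u=0.917868  f(a)=+2.063e-05  f'(a)=-5.603e-01  a ← 50.145007 − (+2.063e-05/-5.603e-01) = 50.145044
iter 4: u=0.917867  f(a)=+2.397e-11  f'(a)=-5.603e-01  a ← 50.145044 − (+2.397e-11/-5.603e-01) = 50.145044
converged: |Δa| < 1e-12 after 4 iterations
sag = a·(cosh(S/(2a)) − 1) = 50.145044·(cosh(0.917867) − 1) = 22.648374
T_max/T_min = cosh(S/(2a)) = 1.451657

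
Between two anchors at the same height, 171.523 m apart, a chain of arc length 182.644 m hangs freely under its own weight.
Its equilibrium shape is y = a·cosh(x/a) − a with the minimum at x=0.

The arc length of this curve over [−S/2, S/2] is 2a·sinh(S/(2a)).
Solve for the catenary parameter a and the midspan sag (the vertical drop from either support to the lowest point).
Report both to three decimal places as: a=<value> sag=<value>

seed: a₀ = √(S³/(24(L−S))) = √(171.523³/(24·11.121)) = 137.501047
iter 1: u=0.623715  f(a)=+2.183e-01  f'(a)=-1.681e-01  a ← 137.501047 − (+2.183e-01/-1.681e-01) = 138.799548
iter 2: u=0.617880  f(a)=+3.131e-03  f'(a)=-1.633e-01  a ← 138.799548 − (+3.131e-03/-1.633e-01) = 138.818718
iter 3: u=0.617795  f(a)=+6.649e-07  f'(a)=-1.633e-01  a ← 138.818718 − (+6.649e-07/-1.633e-01) = 138.818722
iter 4: u=0.617795  f(a)=+8.527e-14  f'(a)=-1.633e-01  a ← 138.818722 − (+8.527e-14/-1.633e-01) = 138.818722
converged: |Δa| < 1e-12 after 4 iterations
sag = a·(cosh(S/(2a)) − 1) = 138.818722·(cosh(0.617795) − 1) = 27.344888
T_max/T_min = cosh(S/(2a)) = 1.196983

a=138.819 sag=27.345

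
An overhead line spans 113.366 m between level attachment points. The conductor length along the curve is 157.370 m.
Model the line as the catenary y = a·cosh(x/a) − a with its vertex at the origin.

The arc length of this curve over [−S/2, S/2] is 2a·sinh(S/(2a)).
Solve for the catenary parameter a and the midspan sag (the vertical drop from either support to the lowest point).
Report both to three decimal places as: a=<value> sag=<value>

a=39.137 sag=48.744

seed: a₀ = √(S³/(24(L−S))) = √(113.366³/(24·44.004)) = 37.142620
iter 1: u=1.526091  f(a)=+5.418e+00  f'(a)=-2.969e+00  a ← 37.142620 − (+5.418e+00/-2.969e+00) = 38.967231
iter 2: u=1.454632  f(a)=+4.248e-01  f'(a)=-2.520e+00  a ← 38.967231 − (+4.248e-01/-2.520e+00) = 39.135784
iter 3: u=1.448368  f(a)=+3.103e-03  f'(a)=-2.484e+00  a ← 39.135784 − (+3.103e-03/-2.484e+00) = 39.137034
iter 4: u=1.448321  f(a)=+1.682e-07  f'(a)=-2.483e+00  a ← 39.137034 − (+1.682e-07/-2.483e+00) = 39.137034
iter 5: u=1.448321  f(a)=-2.842e-14  f'(a)=-2.483e+00  a ← 39.137034 − (-2.842e-14/-2.483e+00) = 39.137034
converged: |Δa| < 1e-12 after 5 iterations
sag = a·(cosh(S/(2a)) − 1) = 39.137034·(cosh(1.448321) − 1) = 48.743775
T_max/T_min = cosh(S/(2a)) = 2.245464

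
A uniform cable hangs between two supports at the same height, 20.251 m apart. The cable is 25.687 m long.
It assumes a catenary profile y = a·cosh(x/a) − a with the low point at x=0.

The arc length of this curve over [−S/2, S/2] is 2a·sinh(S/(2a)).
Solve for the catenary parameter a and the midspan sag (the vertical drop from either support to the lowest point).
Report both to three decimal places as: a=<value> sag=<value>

a=8.282 sag=7.000

seed: a₀ = √(S³/(24(L−S))) = √(20.251³/(24·5.436)) = 7.978557
iter 1: u=1.269089  f(a)=+4.549e-01  f'(a)=-1.595e+00  a ← 7.978557 − (+4.549e-01/-1.595e+00) = 8.263754
iter 2: u=1.225291  f(a)=+2.553e-02  f'(a)=-1.421e+00  a ← 8.263754 − (+2.553e-02/-1.421e+00) = 8.281725
iter 3: u=1.222632  f(a)=+9.099e-05  f'(a)=-1.411e+00  a ← 8.281725 − (+9.099e-05/-1.411e+00) = 8.281790
iter 4: u=1.222622  f(a)=+1.165e-09  f'(a)=-1.411e+00  a ← 8.281790 − (+1.165e-09/-1.411e+00) = 8.281790
iter 5: u=1.222622  f(a)=-3.553e-15  f'(a)=-1.411e+00  a ← 8.281790 − (-3.553e-15/-1.411e+00) = 8.281790
converged: |Δa| < 1e-12 after 5 iterations
sag = a·(cosh(S/(2a)) − 1) = 8.281790·(cosh(1.222622) − 1) = 7.000341
T_max/T_min = cosh(S/(2a)) = 1.845269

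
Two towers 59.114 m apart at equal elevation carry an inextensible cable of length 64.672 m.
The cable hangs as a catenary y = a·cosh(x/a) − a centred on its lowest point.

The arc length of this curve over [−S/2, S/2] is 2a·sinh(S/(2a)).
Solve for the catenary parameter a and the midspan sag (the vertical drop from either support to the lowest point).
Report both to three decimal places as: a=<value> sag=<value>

seed: a₀ = √(S³/(24(L−S))) = √(59.114³/(24·5.558)) = 39.352346
iter 1: u=0.751086  f(a)=+1.589e-01  f'(a)=-2.987e-01  a ← 39.352346 − (+1.589e-01/-2.987e-01) = 39.884239
iter 2: u=0.741070  f(a)=+3.279e-03  f'(a)=-2.865e-01  a ← 39.884239 − (+3.279e-03/-2.865e-01) = 39.895683
iter 3: u=0.740857  f(a)=+1.461e-06  f'(a)=-2.863e-01  a ← 39.895683 − (+1.461e-06/-2.863e-01) = 39.895688
iter 4: u=0.740857  f(a)=+2.842e-13  f'(a)=-2.863e-01  a ← 39.895688 − (+2.842e-13/-2.863e-01) = 39.895688
converged: |Δa| < 1e-12 after 4 iterations
sag = a·(cosh(S/(2a)) − 1) = 39.895688·(cosh(0.740857) − 1) = 11.458794
T_max/T_min = cosh(S/(2a)) = 1.287219

a=39.896 sag=11.459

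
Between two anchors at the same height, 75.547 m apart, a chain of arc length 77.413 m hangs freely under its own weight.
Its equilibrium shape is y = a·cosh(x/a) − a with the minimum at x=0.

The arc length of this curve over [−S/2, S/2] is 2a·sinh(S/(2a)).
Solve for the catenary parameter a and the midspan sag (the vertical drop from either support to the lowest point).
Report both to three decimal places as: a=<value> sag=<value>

a=98.483 sag=7.333

seed: a₀ = √(S³/(24(L−S))) = √(75.547³/(24·1.866)) = 98.121549
iter 1: u=0.384966  f(a)=+1.388e-02  f'(a)=-3.860e-02  a ← 98.121549 − (+1.388e-02/-3.860e-02) = 98.481017
iter 2: u=0.383561  f(a)=+7.662e-05  f'(a)=-3.818e-02  a ← 98.481017 − (+7.662e-05/-3.818e-02) = 98.483024
iter 3: u=0.383553  f(a)=+2.365e-09  f'(a)=-3.817e-02  a ← 98.483024 − (+2.365e-09/-3.817e-02) = 98.483024
iter 4: u=0.383553  f(a)=+1.421e-14  f'(a)=-3.817e-02  a ← 98.483024 − (+1.421e-14/-3.817e-02) = 98.483024
converged: |Δa| < 1e-12 after 4 iterations
sag = a·(cosh(S/(2a)) − 1) = 98.483024·(cosh(0.383553) − 1) = 7.333322
T_max/T_min = cosh(S/(2a)) = 1.074463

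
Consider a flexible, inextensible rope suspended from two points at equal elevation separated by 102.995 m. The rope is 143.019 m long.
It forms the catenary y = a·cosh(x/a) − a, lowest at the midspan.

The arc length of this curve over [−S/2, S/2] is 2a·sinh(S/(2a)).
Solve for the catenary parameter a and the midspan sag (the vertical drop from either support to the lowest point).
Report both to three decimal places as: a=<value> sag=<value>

a=35.538 sag=44.315

seed: a₀ = √(S³/(24(L−S))) = √(102.995³/(24·40.024)) = 33.725496
iter 1: u=1.526960  f(a)=+4.934e+00  f'(a)=-2.975e+00  a ← 33.725496 − (+4.934e+00/-2.975e+00) = 35.383824
iter 2: u=1.455397  f(a)=+3.872e-01  f'(a)=-2.525e+00  a ← 35.383824 − (+3.872e-01/-2.525e+00) = 35.537198
iter 3: u=1.449115  f(a)=+2.835e-03  f'(a)=-2.488e+00  a ← 35.537198 − (+2.835e-03/-2.488e+00) = 35.538338
iter 4: u=1.449069  f(a)=+1.544e-07  f'(a)=-2.488e+00  a ← 35.538338 − (+1.544e-07/-2.488e+00) = 35.538338
iter 5: u=1.449069  f(a)=+0.000e+00  f'(a)=-2.488e+00  a ← 35.538338 − (+0.000e+00/-2.488e+00) = 35.538338
converged: |Δa| < 1e-12 after 5 iterations
sag = a·(cosh(S/(2a)) − 1) = 35.538338·(cosh(1.449069) − 1) = 44.315166
T_max/T_min = cosh(S/(2a)) = 2.246968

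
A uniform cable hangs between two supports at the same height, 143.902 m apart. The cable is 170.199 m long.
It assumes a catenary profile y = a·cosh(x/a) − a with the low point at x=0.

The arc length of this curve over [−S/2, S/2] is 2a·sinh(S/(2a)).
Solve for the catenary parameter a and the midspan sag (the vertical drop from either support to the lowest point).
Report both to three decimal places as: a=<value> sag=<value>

a=70.523 sag=40.000

seed: a₀ = √(S³/(24(L−S))) = √(143.902³/(24·26.297)) = 68.713413
iter 1: u=1.047117  f(a)=+1.480e+00  f'(a)=-8.527e-01  a ← 68.713413 − (+1.480e+00/-8.527e-01) = 70.448968
iter 2: u=1.021321  f(a)=+5.792e-02  f'(a)=-7.871e-01  a ← 70.448968 − (+5.792e-02/-7.871e-01) = 70.522557
iter 3: u=1.020255  f(a)=+9.674e-05  f'(a)=-7.845e-01  a ← 70.522557 − (+9.674e-05/-7.845e-01) = 70.522680
iter 4: u=1.020253  f(a)=+2.708e-10  f'(a)=-7.845e-01  a ← 70.522680 − (+2.708e-10/-7.845e-01) = 70.522680
iter 5: u=1.020253  f(a)=+2.842e-14  f'(a)=-7.845e-01  a ← 70.522680 − (+2.842e-14/-7.845e-01) = 70.522680
converged: |Δa| < 1e-12 after 5 iterations
sag = a·(cosh(S/(2a)) − 1) = 70.522680·(cosh(1.020253) − 1) = 40.000500
T_max/T_min = cosh(S/(2a)) = 1.567201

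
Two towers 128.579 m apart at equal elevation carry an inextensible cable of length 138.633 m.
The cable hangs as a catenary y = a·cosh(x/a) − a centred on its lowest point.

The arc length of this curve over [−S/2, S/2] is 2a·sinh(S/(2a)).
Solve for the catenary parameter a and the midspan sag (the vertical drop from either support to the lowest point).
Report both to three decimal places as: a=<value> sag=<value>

a=94.941 sag=22.611

seed: a₀ = √(S³/(24(L−S))) = √(128.579³/(24·10.054)) = 93.859882
iter 1: u=0.684952  f(a)=+2.385e-01  f'(a)=-2.245e-01  a ← 93.859882 − (+2.385e-01/-2.245e-01) = 94.922446
iter 2: u=0.677284  f(a)=+4.111e-03  f'(a)=-2.168e-01  a ← 94.922446 − (+4.111e-03/-2.168e-01) = 94.941408
iter 3: u=0.677149  f(a)=+1.269e-06  f'(a)=-2.166e-01  a ← 94.941408 − (+1.269e-06/-2.166e-01) = 94.941414
iter 4: u=0.677149  f(a)=+1.421e-13  f'(a)=-2.166e-01  a ← 94.941414 − (+1.421e-13/-2.166e-01) = 94.941414
converged: |Δa| < 1e-12 after 4 iterations
sag = a·(cosh(S/(2a)) − 1) = 94.941414·(cosh(0.677149) − 1) = 22.611337
T_max/T_min = cosh(S/(2a)) = 1.238161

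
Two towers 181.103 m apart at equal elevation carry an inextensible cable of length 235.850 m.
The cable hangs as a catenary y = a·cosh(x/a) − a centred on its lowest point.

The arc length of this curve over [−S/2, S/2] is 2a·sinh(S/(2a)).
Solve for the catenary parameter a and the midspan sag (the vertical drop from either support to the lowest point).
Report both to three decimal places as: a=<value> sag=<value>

a=70.095 sag=67.090

seed: a₀ = √(S³/(24(L−S))) = √(181.103³/(24·54.747)) = 67.236126
iter 1: u=1.346769  f(a)=+5.185e+00  f'(a)=-1.944e+00  a ← 67.236126 − (+5.185e+00/-1.944e+00) = 69.903701
iter 2: u=1.295375  f(a)=+3.245e-01  f'(a)=-1.707e+00  a ← 69.903701 − (+3.245e-01/-1.707e+00) = 70.093789
iter 3: u=1.291862  f(a)=+1.459e-03  f'(a)=-1.692e+00  a ← 70.093789 − (+1.459e-03/-1.692e+00) = 70.094652
iter 4: u=1.291846  f(a)=+2.980e-08  f'(a)=-1.692e+00  a ← 70.094652 − (+2.980e-08/-1.692e+00) = 70.094652
iter 5: u=1.291846  f(a)=-2.842e-14  f'(a)=-1.692e+00  a ← 70.094652 − (-2.842e-14/-1.692e+00) = 70.094652
converged: |Δa| < 1e-12 after 5 iterations
sag = a·(cosh(S/(2a)) − 1) = 70.094652·(cosh(1.291846) − 1) = 67.089771
T_max/T_min = cosh(S/(2a)) = 1.957131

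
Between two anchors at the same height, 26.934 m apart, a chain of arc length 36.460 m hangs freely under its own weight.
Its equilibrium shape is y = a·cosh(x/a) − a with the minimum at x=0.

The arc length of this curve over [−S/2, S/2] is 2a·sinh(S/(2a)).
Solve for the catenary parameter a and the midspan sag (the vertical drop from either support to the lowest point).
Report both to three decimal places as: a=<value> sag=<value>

a=9.700 sag=10.950

seed: a₀ = √(S³/(24(L−S))) = √(26.934³/(24·9.526)) = 9.244648
iter 1: u=1.456735  f(a)=+1.063e+00  f'(a)=-2.533e+00  a ← 9.244648 − (+1.063e+00/-2.533e+00) = 9.664499
iter 2: u=1.393450  f(a)=+7.673e-02  f'(a)=-2.179e+00  a ← 9.664499 − (+7.673e-02/-2.179e+00) = 9.699709
iter 3: u=1.388392  f(a)=+4.682e-04  f'(a)=-2.153e+00  a ← 9.699709 − (+4.682e-04/-2.153e+00) = 9.699927
iter 4: u=1.388361  f(a)=+1.767e-08  f'(a)=-2.153e+00  a ← 9.699927 − (+1.767e-08/-2.153e+00) = 9.699927
iter 5: u=1.388361  f(a)=+7.105e-15  f'(a)=-2.153e+00  a ← 9.699927 − (+7.105e-15/-2.153e+00) = 9.699927
converged: |Δa| < 1e-12 after 5 iterations
sag = a·(cosh(S/(2a)) − 1) = 9.699927·(cosh(1.388361) − 1) = 10.950049
T_max/T_min = cosh(S/(2a)) = 2.128880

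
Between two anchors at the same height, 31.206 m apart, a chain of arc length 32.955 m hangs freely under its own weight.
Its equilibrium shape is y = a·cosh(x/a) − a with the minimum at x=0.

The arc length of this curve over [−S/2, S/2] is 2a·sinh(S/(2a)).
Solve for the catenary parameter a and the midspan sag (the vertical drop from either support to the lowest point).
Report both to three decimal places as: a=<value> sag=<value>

seed: a₀ = √(S³/(24(L−S))) = √(31.206³/(24·1.749)) = 26.906464
iter 1: u=0.579898  f(a)=+2.964e-02  f'(a)=-1.344e-01  a ← 26.906464 − (+2.964e-02/-1.344e-01) = 27.126982
iter 2: u=0.575184  f(a)=+3.684e-04  f'(a)=-1.311e-01  a ← 27.126982 − (+3.684e-04/-1.311e-01) = 27.129792
iter 3: u=0.575124  f(a)=+5.848e-08  f'(a)=-1.311e-01  a ← 27.129792 − (+5.848e-08/-1.311e-01) = 27.129793
iter 4: u=0.575124  f(a)=+0.000e+00  f'(a)=-1.311e-01  a ← 27.129793 − (+0.000e+00/-1.311e-01) = 27.129793
converged: |Δa| < 1e-12 after 4 iterations
sag = a·(cosh(S/(2a)) − 1) = 27.129793·(cosh(0.575124) − 1) = 4.611878
T_max/T_min = cosh(S/(2a)) = 1.169993

a=27.130 sag=4.612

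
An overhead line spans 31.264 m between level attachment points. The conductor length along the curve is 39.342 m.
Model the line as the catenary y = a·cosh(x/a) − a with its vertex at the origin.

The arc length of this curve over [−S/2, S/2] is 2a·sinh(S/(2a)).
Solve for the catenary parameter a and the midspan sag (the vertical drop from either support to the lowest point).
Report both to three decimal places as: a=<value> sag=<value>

a=13.015 sag=10.572

seed: a₀ = √(S³/(24(L−S))) = √(31.264³/(24·8.078)) = 12.554785
iter 1: u=1.245103  f(a)=+6.498e-01  f'(a)=-1.498e+00  a ← 12.554785 − (+6.498e-01/-1.498e+00) = 12.988632
iter 2: u=1.203514  f(a)=+3.520e-02  f'(a)=-1.339e+00  a ← 12.988632 − (+3.520e-02/-1.339e+00) = 13.014913
iter 3: u=1.201084  f(a)=+1.164e-04  f'(a)=-1.331e+00  a ← 13.014913 − (+1.164e-04/-1.331e+00) = 13.015000
iter 4: u=1.201076  f(a)=+1.282e-09  f'(a)=-1.331e+00  a ← 13.015000 − (+1.282e-09/-1.331e+00) = 13.015000
iter 5: u=1.201076  f(a)=+7.105e-15  f'(a)=-1.331e+00  a ← 13.015000 − (+7.105e-15/-1.331e+00) = 13.015000
converged: |Δa| < 1e-12 after 5 iterations
sag = a·(cosh(S/(2a)) − 1) = 13.015000·(cosh(1.201076) − 1) = 10.571828
T_max/T_min = cosh(S/(2a)) = 1.812280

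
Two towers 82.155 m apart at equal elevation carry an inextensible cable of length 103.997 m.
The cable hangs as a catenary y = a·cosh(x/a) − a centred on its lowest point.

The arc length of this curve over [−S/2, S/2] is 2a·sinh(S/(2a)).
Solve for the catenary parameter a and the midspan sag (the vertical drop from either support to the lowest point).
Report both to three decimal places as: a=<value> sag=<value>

seed: a₀ = √(S³/(24(L−S))) = √(82.155³/(24·21.842)) = 32.523642
iter 1: u=1.263004  f(a)=+1.810e+00  f'(a)=-1.570e+00  a ← 32.523642 − (+1.810e+00/-1.570e+00) = 33.676367
iter 2: u=1.219772  f(a)=+1.007e-01  f'(a)=-1.400e+00  a ← 33.676367 − (+1.007e-01/-1.400e+00) = 33.748284
iter 3: u=1.217173  f(a)=+3.521e-04  f'(a)=-1.390e+00  a ← 33.748284 − (+3.521e-04/-1.390e+00) = 33.748537
iter 4: u=1.217164  f(a)=+4.339e-09  f'(a)=-1.390e+00  a ← 33.748537 − (+4.339e-09/-1.390e+00) = 33.748537
iter 5: u=1.217164  f(a)=-1.421e-14  f'(a)=-1.390e+00  a ← 33.748537 − (-1.421e-14/-1.390e+00) = 33.748537
converged: |Δa| < 1e-12 after 5 iterations
sag = a·(cosh(S/(2a)) − 1) = 33.748537·(cosh(1.217164) − 1) = 28.241847
T_max/T_min = cosh(S/(2a)) = 1.836832

a=33.749 sag=28.242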